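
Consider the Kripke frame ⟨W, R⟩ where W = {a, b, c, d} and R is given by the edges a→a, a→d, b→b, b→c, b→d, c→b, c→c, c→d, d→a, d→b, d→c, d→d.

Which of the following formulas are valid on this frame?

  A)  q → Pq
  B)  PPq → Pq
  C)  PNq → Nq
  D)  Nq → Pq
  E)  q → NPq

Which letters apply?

A, D, E

R is reflexive: each world relates to itself.
R is symmetric: every R-edge is matched by its reverse.
R is not transitive: a R d and d R b but not a R b.
R is not euclidean: d R a and d R b but not a R b.
R is serial: every world has an R-successor.
(A) the dual of axiom T: valid iff R is reflexive. R is reflexive — valid.
(B) PPq → Pq (the dual of axiom 4) characterises the transitive frames. R is not transitive — not valid.
(C) PNq → Nq (the dual of axiom 5) characterises the euclidean frames. R is not euclidean — not valid.
(D) Nq → Pq is axiom D; it is valid on a frame exactly when R is serial. R is serial, so valid.
(E) q → NPq is axiom B, which corresponds to symmetry. R is symmetric — valid.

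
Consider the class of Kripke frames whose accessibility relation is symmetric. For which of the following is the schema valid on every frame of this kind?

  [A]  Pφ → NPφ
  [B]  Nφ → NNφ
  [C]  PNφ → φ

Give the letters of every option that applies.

C

(A) Pφ → NPφ is axiom 5, which corresponds to the euclidean property. Such an R need not be euclidean — not valid.
(B) Nφ → NNφ is axiom 4; it is valid on a frame exactly when R is transitive. Such an R need not be transitive, so not valid.
(C) PNφ → φ (the dual of axiom B) characterises the symmetric frames. Every such R is symmetric — valid.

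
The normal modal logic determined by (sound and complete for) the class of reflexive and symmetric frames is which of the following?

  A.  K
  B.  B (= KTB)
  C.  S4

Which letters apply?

B

(A) K is determined by the class of arbitrary frames.
(B) B (= KTB) is determined by exactly this class.
(C) S4 is determined by the class of reflexive and transitive frames.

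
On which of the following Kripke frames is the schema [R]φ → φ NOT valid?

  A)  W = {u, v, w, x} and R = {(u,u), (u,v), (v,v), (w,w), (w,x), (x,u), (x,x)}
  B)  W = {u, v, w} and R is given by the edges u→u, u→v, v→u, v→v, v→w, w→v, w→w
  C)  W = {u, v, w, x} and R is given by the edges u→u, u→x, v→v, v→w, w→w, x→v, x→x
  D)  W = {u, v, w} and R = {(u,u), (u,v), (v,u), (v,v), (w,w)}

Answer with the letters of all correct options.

none

The schema [R]φ → φ is axiom T; it is valid on a frame iff R is reflexive.
(A) R is reflexive (each world relates to itself), so the schema is valid here.
(B) R is reflexive (each world relates to itself), so the schema is valid here.
(C) R is reflexive (each world relates to itself), so the schema is valid here.
(D) R is reflexive (each world relates to itself), so the schema is valid here.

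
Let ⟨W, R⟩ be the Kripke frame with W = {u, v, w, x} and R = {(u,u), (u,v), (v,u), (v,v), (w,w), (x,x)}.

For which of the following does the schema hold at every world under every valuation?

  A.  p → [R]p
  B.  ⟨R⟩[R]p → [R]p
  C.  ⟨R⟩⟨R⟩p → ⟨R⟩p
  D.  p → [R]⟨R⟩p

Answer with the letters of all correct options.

R is symmetric: every R-edge is matched by its reverse.
R is transitive: R is closed under composition.
R is euclidean: any two R-successors of the same world are R-related.
R is not a subset of the identity: u R v with u ≠ v.
(A) p → [R]p (equivalent to ◇p→p) corresponds to R being a subset of the identity. Here R ⊄ identity, so not valid.
(B) ⟨R⟩[R]p → [R]p is the dual of axiom 5, which corresponds to the euclidean property. R is euclidean — valid.
(C) the dual of axiom 4: valid iff R is transitive. R is transitive — valid.
(D) axiom B: valid iff R is symmetric. R is symmetric — valid.

B, C, D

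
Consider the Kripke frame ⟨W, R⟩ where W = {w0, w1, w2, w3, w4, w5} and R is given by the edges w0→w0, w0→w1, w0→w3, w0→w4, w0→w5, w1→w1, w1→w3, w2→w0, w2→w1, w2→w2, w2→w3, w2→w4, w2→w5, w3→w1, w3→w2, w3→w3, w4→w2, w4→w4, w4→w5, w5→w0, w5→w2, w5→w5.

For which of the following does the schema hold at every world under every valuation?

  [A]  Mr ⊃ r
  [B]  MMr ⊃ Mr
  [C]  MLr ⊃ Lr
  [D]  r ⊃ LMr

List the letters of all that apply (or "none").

R is not symmetric: w0 R w1 but not w1 R w0.
R is not transitive: w0 R w3 and w3 R w2 but not w0 R w2.
R is not euclidean: w0 R w1 and w0 R w0 but not w1 R w0.
R is not a subset of the identity: w0 R w1 with w0 ≠ w1.
(A) Mr ⊃ r is valid only on frames where every R-edge is a self-loop. Here R ⊄ identity — not valid.
(B) MMr ⊃ Mr (the dual of axiom 4) characterises the transitive frames. R is not transitive — not valid.
(C) MLr ⊃ Lr is the dual of axiom 5, which corresponds to the euclidean property. R is not euclidean — not valid.
(D) r ⊃ LMr is axiom B; it is valid on a frame exactly when R is symmetric. R is not symmetric, so not valid.

none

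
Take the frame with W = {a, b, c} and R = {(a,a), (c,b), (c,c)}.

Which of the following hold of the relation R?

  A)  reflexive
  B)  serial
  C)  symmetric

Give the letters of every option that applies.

(A) not reflexive: not b R b.
(B) not serial: b has no R-successor.
(C) not symmetric: c R b but not b R c.

none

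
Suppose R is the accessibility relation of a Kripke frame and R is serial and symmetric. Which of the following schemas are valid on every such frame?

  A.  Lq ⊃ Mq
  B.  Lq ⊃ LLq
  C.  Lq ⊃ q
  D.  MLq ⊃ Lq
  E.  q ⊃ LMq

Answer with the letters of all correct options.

(A) axiom D: valid iff R is serial. Every such R is serial — valid.
(B) axiom 4: valid iff R is transitive. Such an R need not be transitive — not valid.
(C) Lq ⊃ q (axiom T) characterises the reflexive frames. Such an R need not be reflexive — not valid.
(D) MLq ⊃ Lq (the dual of axiom 5) characterises the euclidean frames. Such an R need not be euclidean — not valid.
(E) q ⊃ LMq is axiom B; it is valid on a frame exactly when R is symmetric. Every such R is symmetric, so valid.

A, E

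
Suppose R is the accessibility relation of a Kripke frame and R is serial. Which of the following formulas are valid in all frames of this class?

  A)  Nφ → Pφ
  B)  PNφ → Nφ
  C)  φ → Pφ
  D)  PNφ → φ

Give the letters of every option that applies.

A

(A) Nφ → Pφ is axiom D, which corresponds to seriality. Every such R is serial — valid.
(B) PNφ → Nφ (the dual of axiom 5) characterises the euclidean frames. Such an R need not be euclidean — not valid.
(C) φ → Pφ (the dual of axiom T) characterises the reflexive frames. Such an R need not be reflexive — not valid.
(D) PNφ → φ (the dual of axiom B) characterises the symmetric frames. Such an R need not be symmetric — not valid.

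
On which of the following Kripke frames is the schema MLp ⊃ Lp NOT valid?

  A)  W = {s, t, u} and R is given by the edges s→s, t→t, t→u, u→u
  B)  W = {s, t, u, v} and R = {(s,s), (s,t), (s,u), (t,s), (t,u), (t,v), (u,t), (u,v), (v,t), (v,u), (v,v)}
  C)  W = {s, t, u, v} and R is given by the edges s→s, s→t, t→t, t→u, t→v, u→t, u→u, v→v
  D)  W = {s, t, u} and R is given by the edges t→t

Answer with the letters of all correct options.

The schema MLp ⊃ Lp is the dual of axiom 5; it is valid on a frame iff R is euclidean.
(A) R is not euclidean (t R u and t R t but not u R t), so the schema fails here.
(B) R is not euclidean (s R u and s R s but not u R s), so the schema fails here.
(C) R is not euclidean (s R t and s R s but not t R s), so the schema fails here.
(D) R is euclidean (any two R-successors of the same world are R-related), so the schema is valid here.

A, B, C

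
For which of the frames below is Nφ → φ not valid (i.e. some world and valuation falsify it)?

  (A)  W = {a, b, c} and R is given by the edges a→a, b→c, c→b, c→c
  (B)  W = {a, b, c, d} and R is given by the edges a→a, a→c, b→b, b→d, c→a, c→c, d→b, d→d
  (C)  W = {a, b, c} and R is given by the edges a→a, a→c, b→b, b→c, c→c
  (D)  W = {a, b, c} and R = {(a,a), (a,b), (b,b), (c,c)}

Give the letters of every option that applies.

The schema Nφ → φ is axiom T; it is valid on a frame iff R is reflexive.
(A) R is not reflexive (not b R b), so the schema fails here.
(B) R is reflexive (each world relates to itself), so the schema is valid here.
(C) R is reflexive (each world relates to itself), so the schema is valid here.
(D) R is reflexive (each world relates to itself), so the schema is valid here.

A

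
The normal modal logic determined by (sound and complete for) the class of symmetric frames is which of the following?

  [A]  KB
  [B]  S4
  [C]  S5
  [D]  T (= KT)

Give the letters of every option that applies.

(A) KB is determined by exactly this class.
(B) S4 is determined by the class of reflexive and transitive frames.
(C) S5 is determined by the class of reflexive, symmetric, and transitive frames.
(D) T (= KT) is determined by the class of reflexive frames.

A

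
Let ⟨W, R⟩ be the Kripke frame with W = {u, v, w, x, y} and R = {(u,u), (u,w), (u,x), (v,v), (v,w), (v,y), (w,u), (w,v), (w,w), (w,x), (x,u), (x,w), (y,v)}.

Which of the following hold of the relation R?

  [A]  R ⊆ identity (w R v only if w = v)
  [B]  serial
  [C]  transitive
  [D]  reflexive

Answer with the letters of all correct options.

(A) not ⊆ identity: u R w with u ≠ w.
(B) serial: every world has an R-successor.
(C) not transitive: u R w and w R v but not u R v.
(D) not reflexive: not x R x.

B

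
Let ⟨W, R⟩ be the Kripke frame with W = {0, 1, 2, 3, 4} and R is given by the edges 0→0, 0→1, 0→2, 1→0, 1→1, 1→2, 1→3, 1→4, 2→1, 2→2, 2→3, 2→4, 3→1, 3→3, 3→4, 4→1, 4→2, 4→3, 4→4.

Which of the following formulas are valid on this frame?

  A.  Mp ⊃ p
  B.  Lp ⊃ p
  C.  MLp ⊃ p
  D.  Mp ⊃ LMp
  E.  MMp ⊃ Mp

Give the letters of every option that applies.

R is reflexive: each world relates to itself.
R is not symmetric: 0 R 2 but not 2 R 0.
R is not transitive: 0 R 1 and 1 R 3 but not 0 R 3.
R is not euclidean: 0 R 2 and 0 R 0 but not 2 R 0.
R is not a subset of the identity: 0 R 1 with 0 ≠ 1.
(A) Mp ⊃ p is the converse of T; it holds exactly when R ⊆ identity. Here R ⊄ identity — not valid.
(B) axiom T: valid iff R is reflexive. R is reflexive — valid.
(C) MLp ⊃ p (the dual of axiom B) characterises the symmetric frames. R is not symmetric — not valid.
(D) Mp ⊃ LMp is axiom 5; it is valid on a frame exactly when R is euclidean. R is not euclidean, so not valid.
(E) the dual of axiom 4: valid iff R is transitive. R is not transitive — not valid.

B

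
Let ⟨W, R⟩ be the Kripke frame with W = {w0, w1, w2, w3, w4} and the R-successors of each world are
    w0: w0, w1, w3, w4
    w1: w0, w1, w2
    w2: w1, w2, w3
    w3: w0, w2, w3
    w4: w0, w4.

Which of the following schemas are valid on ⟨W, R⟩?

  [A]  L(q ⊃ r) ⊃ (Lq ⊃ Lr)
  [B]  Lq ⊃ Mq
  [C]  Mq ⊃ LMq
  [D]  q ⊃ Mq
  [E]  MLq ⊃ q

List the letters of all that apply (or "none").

R is reflexive: each world relates to itself.
R is symmetric: every R-edge is matched by its reverse.
R is not euclidean: w0 R w1 and w0 R w3 but not w1 R w3.
R is serial: every world has an R-successor.
(A) L(q ⊃ r) ⊃ (Lq ⊃ Lr) is axiom K, valid on every Kripke frame — valid.
(B) axiom D: valid iff R is serial. R is serial — valid.
(C) axiom 5: valid iff R is euclidean. R is not euclidean — not valid.
(D) q ⊃ Mq (the dual of axiom T) characterises the reflexive frames. R is reflexive — valid.
(E) MLq ⊃ q is the dual of axiom B; it is valid on a frame exactly when R is symmetric. R is symmetric, so valid.

A, B, D, E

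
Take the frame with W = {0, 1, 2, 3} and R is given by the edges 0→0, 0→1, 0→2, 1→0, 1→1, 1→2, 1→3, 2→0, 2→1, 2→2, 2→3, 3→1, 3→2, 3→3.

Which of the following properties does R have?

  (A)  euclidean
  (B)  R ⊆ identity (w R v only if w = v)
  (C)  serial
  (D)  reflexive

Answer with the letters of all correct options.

C, D

(A) not euclidean: 1 R 0 and 1 R 3 but not 0 R 3.
(B) not ⊆ identity: 0 R 1 with 0 ≠ 1.
(C) serial: every world has an R-successor.
(D) reflexive: each world relates to itself.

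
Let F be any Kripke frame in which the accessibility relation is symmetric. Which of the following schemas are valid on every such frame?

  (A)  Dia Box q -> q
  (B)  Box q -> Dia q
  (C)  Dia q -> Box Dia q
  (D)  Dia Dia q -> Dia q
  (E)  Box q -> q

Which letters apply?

(A) Dia Box q -> q is the dual of axiom B, which corresponds to symmetry. Every such R is symmetric — valid.
(B) Box q -> Dia q (axiom D) characterises the serial frames. Such an R need not be serial — not valid.
(C) Dia q -> Box Dia q (axiom 5) characterises the euclidean frames. Such an R need not be euclidean — not valid.
(D) the dual of axiom 4: valid iff R is transitive. Such an R need not be transitive — not valid.
(E) axiom T: valid iff R is reflexive. Such an R need not be reflexive — not valid.

A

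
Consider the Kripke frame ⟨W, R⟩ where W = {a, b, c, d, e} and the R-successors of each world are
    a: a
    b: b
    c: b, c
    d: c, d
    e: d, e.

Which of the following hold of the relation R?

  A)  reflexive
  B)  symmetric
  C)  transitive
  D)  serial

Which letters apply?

A, D

(A) reflexive: each world relates to itself.
(B) not symmetric: c R b but not b R c.
(C) not transitive: d R c and c R b but not d R b.
(D) serial: every world has an R-successor.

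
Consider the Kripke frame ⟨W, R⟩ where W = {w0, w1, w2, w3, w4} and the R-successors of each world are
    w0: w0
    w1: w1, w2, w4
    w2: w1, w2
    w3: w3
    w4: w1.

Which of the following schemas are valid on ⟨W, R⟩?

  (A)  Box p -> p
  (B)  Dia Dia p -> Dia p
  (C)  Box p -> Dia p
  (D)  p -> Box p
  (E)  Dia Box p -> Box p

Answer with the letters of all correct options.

R is not reflexive: not w4 R w4.
R is not transitive: w2 R w1 and w1 R w4 but not w2 R w4.
R is not euclidean: w1 R w2 and w1 R w4 but not w2 R w4.
R is serial: every world has an R-successor.
R is not a subset of the identity: w1 R w2 with w1 ≠ w2.
(A) axiom T: valid iff R is reflexive. R is not reflexive — not valid.
(B) the dual of axiom 4: valid iff R is transitive. R is not transitive — not valid.
(C) axiom D: valid iff R is serial. R is serial — valid.
(D) p -> Box p is valid only on frames where every R-edge is a self-loop. Here R ⊄ identity — not valid.
(E) the dual of axiom 5: valid iff R is euclidean. R is not euclidean — not valid.

C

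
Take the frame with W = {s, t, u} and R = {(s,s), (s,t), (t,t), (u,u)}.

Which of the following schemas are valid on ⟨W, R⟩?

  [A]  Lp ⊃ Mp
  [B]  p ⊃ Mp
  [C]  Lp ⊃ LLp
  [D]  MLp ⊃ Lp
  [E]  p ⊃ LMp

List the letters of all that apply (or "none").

A, B, C

R is reflexive: each world relates to itself.
R is not symmetric: s R t but not t R s.
R is transitive: R is closed under composition.
R is not euclidean: s R t and s R s but not t R s.
R is serial: every world has an R-successor.
(A) Lp ⊃ Mp is axiom D; it is valid on a frame exactly when R is serial. R is serial, so valid.
(B) the dual of axiom T: valid iff R is reflexive. R is reflexive — valid.
(C) Lp ⊃ LLp (axiom 4) characterises the transitive frames. R is transitive — valid.
(D) MLp ⊃ Lp is the dual of axiom 5, which corresponds to the euclidean property. R is not euclidean — not valid.
(E) p ⊃ LMp is axiom B; it is valid on a frame exactly when R is symmetric. R is not symmetric, so not valid.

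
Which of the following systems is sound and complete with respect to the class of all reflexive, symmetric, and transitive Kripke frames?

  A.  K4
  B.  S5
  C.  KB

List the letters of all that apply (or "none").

(A) K4 is determined by the class of transitive frames.
(B) S5 is determined by exactly this class.
(C) KB is determined by the class of symmetric frames.

B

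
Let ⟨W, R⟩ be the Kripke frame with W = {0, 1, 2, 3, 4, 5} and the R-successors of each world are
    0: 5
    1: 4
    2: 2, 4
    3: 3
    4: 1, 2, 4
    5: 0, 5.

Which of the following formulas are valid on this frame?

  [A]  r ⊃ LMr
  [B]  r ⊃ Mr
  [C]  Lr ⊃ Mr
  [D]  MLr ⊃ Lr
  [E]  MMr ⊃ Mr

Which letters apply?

R is not reflexive: not 0 R 0.
R is symmetric: every R-edge is matched by its reverse.
R is not transitive: 0 R 5 and 5 R 0 but not 0 R 0.
R is not euclidean: 4 R 1 and 4 R 2 but not 1 R 2.
R is serial: every world has an R-successor.
(A) r ⊃ LMr (axiom B) characterises the symmetric frames. R is symmetric — valid.
(B) the dual of axiom T: valid iff R is reflexive. R is not reflexive — not valid.
(C) Lr ⊃ Mr is axiom D; it is valid on a frame exactly when R is serial. R is serial, so valid.
(D) MLr ⊃ Lr is the dual of axiom 5; it is valid on a frame exactly when R is euclidean. R is not euclidean, so not valid.
(E) the dual of axiom 4: valid iff R is transitive. R is not transitive — not valid.

A, C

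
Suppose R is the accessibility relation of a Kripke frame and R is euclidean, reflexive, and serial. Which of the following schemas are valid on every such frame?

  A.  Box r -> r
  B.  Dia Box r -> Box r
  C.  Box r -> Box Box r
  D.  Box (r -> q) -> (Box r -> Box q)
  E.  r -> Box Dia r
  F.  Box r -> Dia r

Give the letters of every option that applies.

A, B, C, D, E, F

A relation that is euclidean, reflexive, and serial is also symmetric and transitive.
(A) Box r -> r (axiom T) characterises the reflexive frames. Every such R is reflexive — valid.
(B) Dia Box r -> Box r is the dual of axiom 5; it is valid on a frame exactly when R is euclidean. Every such R is euclidean, so valid.
(C) axiom 4: valid iff R is transitive. Every such R is transitive — valid.
(D) this is just K, valid on every normal frame.
(E) r -> Box Dia r is axiom B; it is valid on a frame exactly when R is symmetric. Every such R is symmetric, so valid.
(F) Box r -> Dia r is axiom D, which corresponds to seriality. Every such R is serial — valid.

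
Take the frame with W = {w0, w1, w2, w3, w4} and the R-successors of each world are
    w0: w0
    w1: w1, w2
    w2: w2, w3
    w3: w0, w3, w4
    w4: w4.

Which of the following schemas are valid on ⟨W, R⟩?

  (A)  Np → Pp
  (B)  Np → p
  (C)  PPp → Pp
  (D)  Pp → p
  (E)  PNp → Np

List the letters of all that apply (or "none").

R is reflexive: each world relates to itself.
R is not transitive: w1 R w2 and w2 R w3 but not w1 R w3.
R is not euclidean: w1 R w2 and w1 R w1 but not w2 R w1.
R is serial: every world has an R-successor.
R is not a subset of the identity: w1 R w2 with w1 ≠ w2.
(A) Np → Pp is axiom D; it is valid on a frame exactly when R is serial. R is serial, so valid.
(B) Np → p is axiom T, which corresponds to reflexivity. R is reflexive — valid.
(C) PPp → Pp is the dual of axiom 4; it is valid on a frame exactly when R is transitive. R is not transitive, so not valid.
(D) Pp → p is valid only on frames where every R-edge is a self-loop. Here R ⊄ identity — not valid.
(E) PNp → Np is the dual of axiom 5; it is valid on a frame exactly when R is euclidean. R is not euclidean, so not valid.

A, B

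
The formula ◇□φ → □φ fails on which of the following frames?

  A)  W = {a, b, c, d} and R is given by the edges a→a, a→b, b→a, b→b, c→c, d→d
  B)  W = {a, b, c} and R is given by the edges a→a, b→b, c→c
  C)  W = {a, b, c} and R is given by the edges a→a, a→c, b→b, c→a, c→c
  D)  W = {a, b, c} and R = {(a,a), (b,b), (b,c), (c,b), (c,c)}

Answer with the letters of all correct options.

none

The schema ◇□φ → □φ is the dual of axiom 5; it is valid on a frame iff R is euclidean.
(A) R is euclidean (any two R-successors of the same world are R-related), so the schema is valid here.
(B) R is euclidean (any two R-successors of the same world are R-related), so the schema is valid here.
(C) R is euclidean (any two R-successors of the same world are R-related), so the schema is valid here.
(D) R is euclidean (any two R-successors of the same world are R-related), so the schema is valid here.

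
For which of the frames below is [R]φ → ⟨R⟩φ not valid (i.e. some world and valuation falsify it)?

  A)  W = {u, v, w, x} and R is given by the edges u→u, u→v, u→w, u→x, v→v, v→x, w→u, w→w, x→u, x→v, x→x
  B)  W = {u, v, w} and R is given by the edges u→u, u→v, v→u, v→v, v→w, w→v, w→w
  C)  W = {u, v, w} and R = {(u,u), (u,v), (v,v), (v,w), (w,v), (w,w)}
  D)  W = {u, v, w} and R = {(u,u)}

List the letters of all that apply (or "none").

D

The schema [R]φ → ⟨R⟩φ is axiom D; it is valid on a frame iff R is serial.
(A) R is serial (every world has an R-successor), so the schema is valid here.
(B) R is serial (every world has an R-successor), so the schema is valid here.
(C) R is serial (every world has an R-successor), so the schema is valid here.
(D) R is not serial (v has no R-successor), so the schema fails here.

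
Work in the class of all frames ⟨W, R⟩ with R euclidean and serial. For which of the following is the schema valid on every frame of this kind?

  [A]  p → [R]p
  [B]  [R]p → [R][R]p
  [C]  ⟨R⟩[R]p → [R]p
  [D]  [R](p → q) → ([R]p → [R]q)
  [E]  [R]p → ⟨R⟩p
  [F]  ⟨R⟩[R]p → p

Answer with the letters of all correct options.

C, D, E

(A) p → [R]p (equivalent to ◇p→p) corresponds to R being a subset of the identity. Such an R need not be a subset of the identity, so not valid.
(B) axiom 4: valid iff R is transitive. Such an R need not be transitive — not valid.
(C) ⟨R⟩[R]p → [R]p is the dual of axiom 5; it is valid on a frame exactly when R is euclidean. Every such R is euclidean, so valid.
(D) this is just K, valid on every normal frame.
(E) [R]p → ⟨R⟩p is axiom D, which corresponds to seriality. Every such R is serial — valid.
(F) ⟨R⟩[R]p → p is the dual of axiom B; it is valid on a frame exactly when R is symmetric. Such an R need not be symmetric, so not valid.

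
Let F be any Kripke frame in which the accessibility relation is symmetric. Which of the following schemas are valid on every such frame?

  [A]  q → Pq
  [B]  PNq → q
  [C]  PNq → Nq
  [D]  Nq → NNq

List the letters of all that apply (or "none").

(A) q → Pq is the dual of axiom T, which corresponds to reflexivity. Such an R need not be reflexive — not valid.
(B) PNq → q is the dual of axiom B; it is valid on a frame exactly when R is symmetric. Every such R is symmetric, so valid.
(C) PNq → Nq is the dual of axiom 5, which corresponds to the euclidean property. Such an R need not be euclidean — not valid.
(D) Nq → NNq is axiom 4; it is valid on a frame exactly when R is transitive. Such an R need not be transitive, so not valid.

B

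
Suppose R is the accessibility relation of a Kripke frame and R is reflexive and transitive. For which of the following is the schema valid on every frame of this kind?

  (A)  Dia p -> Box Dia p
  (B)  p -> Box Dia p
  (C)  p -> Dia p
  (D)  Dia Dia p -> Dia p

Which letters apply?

C, D

Reflexive relations are serial.
(A) Dia p -> Box Dia p (axiom 5) characterises the euclidean frames. Such an R need not be euclidean — not valid.
(B) p -> Box Dia p is axiom B, which corresponds to symmetry. Such an R need not be symmetric — not valid.
(C) p -> Dia p is the dual of axiom T, which corresponds to reflexivity. Every such R is reflexive — valid.
(D) Dia Dia p -> Dia p (the dual of axiom 4) characterises the transitive frames. Every such R is transitive — valid.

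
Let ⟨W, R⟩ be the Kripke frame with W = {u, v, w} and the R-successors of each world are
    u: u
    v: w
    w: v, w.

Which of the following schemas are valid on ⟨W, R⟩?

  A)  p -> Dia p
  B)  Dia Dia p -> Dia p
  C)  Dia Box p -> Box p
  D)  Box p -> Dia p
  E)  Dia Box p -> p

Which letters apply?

D, E

R is not reflexive: not v R v.
R is symmetric: every R-edge is matched by its reverse.
R is not transitive: v R w and w R v but not v R v.
R is not euclidean: w R v and w R v but not v R v.
R is serial: every world has an R-successor.
(A) p -> Dia p (the dual of axiom T) characterises the reflexive frames. R is not reflexive — not valid.
(B) Dia Dia p -> Dia p is the dual of axiom 4; it is valid on a frame exactly when R is transitive. R is not transitive, so not valid.
(C) Dia Box p -> Box p (the dual of axiom 5) characterises the euclidean frames. R is not euclidean — not valid.
(D) axiom D: valid iff R is serial. R is serial — valid.
(E) Dia Box p -> p is the dual of axiom B; it is valid on a frame exactly when R is symmetric. R is symmetric, so valid.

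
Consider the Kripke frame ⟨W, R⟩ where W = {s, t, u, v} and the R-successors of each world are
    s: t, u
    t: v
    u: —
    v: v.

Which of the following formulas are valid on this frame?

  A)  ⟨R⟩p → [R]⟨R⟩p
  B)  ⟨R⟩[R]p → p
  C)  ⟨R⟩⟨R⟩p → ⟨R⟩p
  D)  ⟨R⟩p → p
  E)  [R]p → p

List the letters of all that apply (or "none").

none

R is not reflexive: not s R s.
R is not symmetric: s R t but not t R s.
R is not transitive: s R t and t R v but not s R v.
R is not euclidean: s R t and s R u but not t R u.
R is not a subset of the identity: s R t with s ≠ t.
(A) ⟨R⟩p → [R]⟨R⟩p (axiom 5) characterises the euclidean frames. R is not euclidean — not valid.
(B) ⟨R⟩[R]p → p is the dual of axiom B; it is valid on a frame exactly when R is symmetric. R is not symmetric, so not valid.
(C) ⟨R⟩⟨R⟩p → ⟨R⟩p is the dual of axiom 4; it is valid on a frame exactly when R is transitive. R is not transitive, so not valid.
(D) ⟨R⟩p → p is the converse of T; it holds exactly when R ⊆ identity. Here R ⊄ identity — not valid.
(E) [R]p → p (axiom T) characterises the reflexive frames. R is not reflexive — not valid.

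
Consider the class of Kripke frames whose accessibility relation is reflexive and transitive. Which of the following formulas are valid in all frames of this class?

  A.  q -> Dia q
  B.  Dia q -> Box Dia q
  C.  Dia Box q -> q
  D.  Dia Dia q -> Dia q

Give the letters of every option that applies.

A, D

Reflexive relations are serial.
(A) q -> Dia q is the dual of axiom T, which corresponds to reflexivity. Every such R is reflexive — valid.
(B) Dia q -> Box Dia q (axiom 5) characterises the euclidean frames. Such an R need not be euclidean — not valid.
(C) Dia Box q -> q (the dual of axiom B) characterises the symmetric frames. Such an R need not be symmetric — not valid.
(D) the dual of axiom 4: valid iff R is transitive. Every such R is transitive — valid.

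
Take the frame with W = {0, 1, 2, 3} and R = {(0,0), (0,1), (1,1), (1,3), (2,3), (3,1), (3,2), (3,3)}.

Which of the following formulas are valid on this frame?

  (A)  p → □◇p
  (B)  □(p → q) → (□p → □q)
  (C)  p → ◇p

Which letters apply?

R is not reflexive: not 2 R 2.
R is not symmetric: 0 R 1 but not 1 R 0.
(A) p → □◇p is axiom B; it is valid on a frame exactly when R is symmetric. R is not symmetric, so not valid.
(B) □(p → q) → (□p → □q) is the K axiom; it holds on all frames — valid.
(C) p → ◇p is the dual of axiom T, which corresponds to reflexivity. R is not reflexive — not valid.

B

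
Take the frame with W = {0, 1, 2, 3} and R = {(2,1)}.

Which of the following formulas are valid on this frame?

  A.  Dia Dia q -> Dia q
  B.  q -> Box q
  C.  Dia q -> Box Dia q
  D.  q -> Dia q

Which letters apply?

R is not reflexive: not 0 R 0.
R is transitive: R is closed under composition.
R is not euclidean: 2 R 1 and 2 R 1 but not 1 R 1.
R is not a subset of the identity: 2 R 1 with 2 ≠ 1.
(A) the dual of axiom 4: valid iff R is transitive. R is transitive — valid.
(B) q -> Box q is valid only on frames where every R-edge is a self-loop. Here R ⊄ identity — not valid.
(C) axiom 5: valid iff R is euclidean. R is not euclidean — not valid.
(D) the dual of axiom T: valid iff R is reflexive. R is not reflexive — not valid.

A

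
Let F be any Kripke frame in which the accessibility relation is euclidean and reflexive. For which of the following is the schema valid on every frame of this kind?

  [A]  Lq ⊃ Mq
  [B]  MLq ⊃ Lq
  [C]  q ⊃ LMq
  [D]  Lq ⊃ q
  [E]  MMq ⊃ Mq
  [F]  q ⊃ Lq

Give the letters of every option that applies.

A reflexive euclidean relation is also symmetric (from wRw and wRv the euclidean condition gives vRw) and hence transitive; it is an equivalence relation.
(A) axiom D: valid iff R is serial. Every such R is serial — valid.
(B) the dual of axiom 5: valid iff R is euclidean. Every such R is euclidean — valid.
(C) q ⊃ LMq is axiom B, which corresponds to symmetry. Every such R is symmetric — valid.
(D) Lq ⊃ q (axiom T) characterises the reflexive frames. Every such R is reflexive — valid.
(E) MMq ⊃ Mq (the dual of axiom 4) characterises the transitive frames. Every such R is transitive — valid.
(F) q ⊃ Lq is equivalent to ◇p→p; it holds exactly when R ⊆ identity. Such an R need not be a subset of the identity — not valid.

A, B, C, D, E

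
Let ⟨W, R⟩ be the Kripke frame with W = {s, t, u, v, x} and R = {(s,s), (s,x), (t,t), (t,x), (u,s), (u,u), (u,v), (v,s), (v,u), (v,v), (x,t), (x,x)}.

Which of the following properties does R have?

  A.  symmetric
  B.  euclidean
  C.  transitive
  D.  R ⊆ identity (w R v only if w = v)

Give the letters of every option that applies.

none

(A) not symmetric: s R x but not x R s.
(B) not euclidean: s R x and s R s but not x R s.
(C) not transitive: s R x and x R t but not s R t.
(D) not ⊆ identity: s R x with s ≠ x.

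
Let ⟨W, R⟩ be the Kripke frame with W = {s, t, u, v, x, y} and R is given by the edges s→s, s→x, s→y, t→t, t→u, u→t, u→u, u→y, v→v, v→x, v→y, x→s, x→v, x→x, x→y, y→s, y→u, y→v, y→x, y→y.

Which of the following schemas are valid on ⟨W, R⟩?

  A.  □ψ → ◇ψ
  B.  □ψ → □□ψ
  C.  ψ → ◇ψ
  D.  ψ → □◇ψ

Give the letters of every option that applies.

A, C, D

R is reflexive: each world relates to itself.
R is symmetric: every R-edge is matched by its reverse.
R is not transitive: s R x and x R v but not s R v.
R is serial: every world has an R-successor.
(A) □ψ → ◇ψ is axiom D; it is valid on a frame exactly when R is serial. R is serial, so valid.
(B) □ψ → □□ψ is axiom 4, which corresponds to transitivity. R is not transitive — not valid.
(C) ψ → ◇ψ (the dual of axiom T) characterises the reflexive frames. R is reflexive — valid.
(D) ψ → □◇ψ is axiom B; it is valid on a frame exactly when R is symmetric. R is symmetric, so valid.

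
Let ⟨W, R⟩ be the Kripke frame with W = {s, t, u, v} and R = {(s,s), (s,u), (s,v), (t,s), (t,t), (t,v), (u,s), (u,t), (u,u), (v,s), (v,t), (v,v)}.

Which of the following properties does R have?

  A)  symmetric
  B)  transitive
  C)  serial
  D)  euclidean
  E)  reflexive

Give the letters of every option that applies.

(A) not symmetric: t R s but not s R t.
(B) not transitive: s R u and u R t but not s R t.
(C) serial: every world has an R-successor.
(D) not euclidean: s R u and s R v but not u R v.
(E) reflexive: each world relates to itself.

C, E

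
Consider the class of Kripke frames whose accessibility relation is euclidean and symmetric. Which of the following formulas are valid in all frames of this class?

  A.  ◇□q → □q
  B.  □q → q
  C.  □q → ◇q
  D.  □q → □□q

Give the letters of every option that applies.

A, D

A symmetric euclidean relation is transitive (uRv and vRw give vRu by symmetry, then uRw by the euclidean condition, applied at v).
(A) ◇□q → □q is the dual of axiom 5, which corresponds to the euclidean property. Every such R is euclidean — valid.
(B) □q → q is axiom T, which corresponds to reflexivity. Such an R need not be reflexive — not valid.
(C) □q → ◇q (axiom D) characterises the serial frames. Such an R need not be serial — not valid.
(D) □q → □□q is axiom 4; it is valid on a frame exactly when R is transitive. Every such R is transitive, so valid.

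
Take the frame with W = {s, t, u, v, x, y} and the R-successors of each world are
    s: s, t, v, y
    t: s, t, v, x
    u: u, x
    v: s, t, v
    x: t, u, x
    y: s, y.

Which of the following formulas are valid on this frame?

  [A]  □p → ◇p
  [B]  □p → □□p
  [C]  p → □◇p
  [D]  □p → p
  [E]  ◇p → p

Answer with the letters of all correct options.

R is reflexive: each world relates to itself.
R is symmetric: every R-edge is matched by its reverse.
R is not transitive: s R t and t R x but not s R x.
R is serial: every world has an R-successor.
R is not a subset of the identity: s R t with s ≠ t.
(A) □p → ◇p is axiom D, which corresponds to seriality. R is serial — valid.
(B) □p → □□p is axiom 4; it is valid on a frame exactly when R is transitive. R is not transitive, so not valid.
(C) axiom B: valid iff R is symmetric. R is symmetric — valid.
(D) □p → p (axiom T) characterises the reflexive frames. R is reflexive — valid.
(E) ◇p → p is valid only on frames where every R-edge is a self-loop. Here R ⊄ identity — not valid.

A, C, D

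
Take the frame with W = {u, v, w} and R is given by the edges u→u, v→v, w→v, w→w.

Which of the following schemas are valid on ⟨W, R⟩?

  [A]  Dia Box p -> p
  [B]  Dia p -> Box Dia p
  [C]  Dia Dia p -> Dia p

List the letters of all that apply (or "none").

R is not symmetric: w R v but not v R w.
R is transitive: R is closed under composition.
R is not euclidean: w R v and w R w but not v R w.
(A) the dual of axiom B: valid iff R is symmetric. R is not symmetric — not valid.
(B) Dia p -> Box Dia p (axiom 5) characterises the euclidean frames. R is not euclidean — not valid.
(C) Dia Dia p -> Dia p is the dual of axiom 4; it is valid on a frame exactly when R is transitive. R is transitive, so valid.

C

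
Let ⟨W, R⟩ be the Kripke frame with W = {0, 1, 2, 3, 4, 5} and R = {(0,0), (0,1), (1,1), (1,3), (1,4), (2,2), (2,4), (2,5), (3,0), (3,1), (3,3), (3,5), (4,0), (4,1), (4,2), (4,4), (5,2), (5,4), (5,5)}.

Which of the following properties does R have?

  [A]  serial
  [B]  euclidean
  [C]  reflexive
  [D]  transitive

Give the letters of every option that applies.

(A) serial: every world has an R-successor.
(B) not euclidean: 0 R 1 and 0 R 0 but not 1 R 0.
(C) reflexive: each world relates to itself.
(D) not transitive: 0 R 1 and 1 R 3 but not 0 R 3.

A, C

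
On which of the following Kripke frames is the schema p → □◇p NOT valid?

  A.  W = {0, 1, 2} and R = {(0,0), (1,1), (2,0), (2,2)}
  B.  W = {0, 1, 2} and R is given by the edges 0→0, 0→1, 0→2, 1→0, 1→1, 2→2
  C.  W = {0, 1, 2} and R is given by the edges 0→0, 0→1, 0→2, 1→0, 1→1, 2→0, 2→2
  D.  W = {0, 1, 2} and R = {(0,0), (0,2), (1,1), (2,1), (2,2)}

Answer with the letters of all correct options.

The schema p → □◇p is axiom B; it is valid on a frame iff R is symmetric.
(A) R is not symmetric (2 R 0 but not 0 R 2), so the schema fails here.
(B) R is not symmetric (0 R 2 but not 2 R 0), so the schema fails here.
(C) R is symmetric (every R-edge is matched by its reverse), so the schema is valid here.
(D) R is not symmetric (0 R 2 but not 2 R 0), so the schema fails here.

A, B, D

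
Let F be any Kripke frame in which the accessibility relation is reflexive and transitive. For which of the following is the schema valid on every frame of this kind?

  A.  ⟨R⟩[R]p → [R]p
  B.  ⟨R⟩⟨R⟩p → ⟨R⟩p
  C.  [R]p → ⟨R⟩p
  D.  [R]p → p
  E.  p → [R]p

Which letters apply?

Reflexive relations are serial.
(A) ⟨R⟩[R]p → [R]p (the dual of axiom 5) characterises the euclidean frames. Such an R need not be euclidean — not valid.
(B) the dual of axiom 4: valid iff R is transitive. Every such R is transitive — valid.
(C) axiom D: valid iff R is serial. Every such R is serial — valid.
(D) axiom T: valid iff R is reflexive. Every such R is reflexive — valid.
(E) p → [R]p is valid only on frames where every R-edge is a self-loop. Such an R need not be a subset of the identity — not valid.

B, C, D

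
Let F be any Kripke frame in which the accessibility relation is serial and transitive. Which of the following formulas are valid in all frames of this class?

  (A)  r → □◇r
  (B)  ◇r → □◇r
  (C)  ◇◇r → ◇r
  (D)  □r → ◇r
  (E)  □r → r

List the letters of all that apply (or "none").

C, D

(A) r → □◇r (axiom B) characterises the symmetric frames. Such an R need not be symmetric — not valid.
(B) axiom 5: valid iff R is euclidean. Such an R need not be euclidean — not valid.
(C) ◇◇r → ◇r is the dual of axiom 4, which corresponds to transitivity. Every such R is transitive — valid.
(D) □r → ◇r is axiom D, which corresponds to seriality. Every such R is serial — valid.
(E) axiom T: valid iff R is reflexive. Such an R need not be reflexive — not valid.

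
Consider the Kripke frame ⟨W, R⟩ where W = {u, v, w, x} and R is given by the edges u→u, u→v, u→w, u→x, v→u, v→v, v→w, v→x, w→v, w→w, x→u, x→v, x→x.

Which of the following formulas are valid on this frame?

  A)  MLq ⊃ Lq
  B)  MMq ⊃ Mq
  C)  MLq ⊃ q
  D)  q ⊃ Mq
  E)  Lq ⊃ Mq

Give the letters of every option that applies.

R is reflexive: each world relates to itself.
R is not symmetric: u R w but not w R u.
R is not transitive: w R v and v R u but not w R u.
R is not euclidean: u R w and u R u but not w R u.
R is serial: every world has an R-successor.
(A) MLq ⊃ Lq (the dual of axiom 5) characterises the euclidean frames. R is not euclidean — not valid.
(B) MMq ⊃ Mq is the dual of axiom 4; it is valid on a frame exactly when R is transitive. R is not transitive, so not valid.
(C) the dual of axiom B: valid iff R is symmetric. R is not symmetric — not valid.
(D) the dual of axiom T: valid iff R is reflexive. R is reflexive — valid.
(E) Lq ⊃ Mq is axiom D; it is valid on a frame exactly when R is serial. R is serial, so valid.

D, E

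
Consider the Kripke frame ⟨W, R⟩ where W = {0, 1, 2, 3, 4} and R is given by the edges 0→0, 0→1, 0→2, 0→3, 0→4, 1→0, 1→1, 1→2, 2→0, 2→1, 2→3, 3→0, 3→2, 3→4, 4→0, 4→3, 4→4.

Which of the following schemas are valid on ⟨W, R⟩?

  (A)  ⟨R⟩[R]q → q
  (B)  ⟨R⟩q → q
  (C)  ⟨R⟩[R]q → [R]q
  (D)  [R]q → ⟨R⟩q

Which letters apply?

A, D

R is symmetric: every R-edge is matched by its reverse.
R is not euclidean: 0 R 1 and 0 R 3 but not 1 R 3.
R is serial: every world has an R-successor.
R is not a subset of the identity: 0 R 1 with 0 ≠ 1.
(A) ⟨R⟩[R]q → q (the dual of axiom B) characterises the symmetric frames. R is symmetric — valid.
(B) ⟨R⟩q → q (the converse of T) corresponds to R being a subset of the identity. Here R ⊄ identity, so not valid.
(C) ⟨R⟩[R]q → [R]q (the dual of axiom 5) characterises the euclidean frames. R is not euclidean — not valid.
(D) axiom D: valid iff R is serial. R is serial — valid.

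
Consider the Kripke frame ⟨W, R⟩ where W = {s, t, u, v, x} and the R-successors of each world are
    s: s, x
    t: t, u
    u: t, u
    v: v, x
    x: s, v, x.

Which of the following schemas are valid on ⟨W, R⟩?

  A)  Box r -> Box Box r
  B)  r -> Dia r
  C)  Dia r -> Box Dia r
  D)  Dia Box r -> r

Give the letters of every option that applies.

B, D

R is reflexive: each world relates to itself.
R is symmetric: every R-edge is matched by its reverse.
R is not transitive: s R x and x R v but not s R v.
R is not euclidean: x R s and x R v but not s R v.
(A) Box r -> Box Box r (axiom 4) characterises the transitive frames. R is not transitive — not valid.
(B) r -> Dia r (the dual of axiom T) characterises the reflexive frames. R is reflexive — valid.
(C) Dia r -> Box Dia r (axiom 5) characterises the euclidean frames. R is not euclidean — not valid.
(D) Dia Box r -> r is the dual of axiom B, which corresponds to symmetry. R is symmetric — valid.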